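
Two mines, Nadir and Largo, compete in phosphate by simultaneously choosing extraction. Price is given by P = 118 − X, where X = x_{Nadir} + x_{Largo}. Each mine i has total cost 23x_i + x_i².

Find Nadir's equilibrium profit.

722

Mine Nadir's profit: π = x_{Nadir}(118 − (x_{Nadir} + x_{Largo})) − 23x_{Nadir} − x_{Nadir}².
∂π/∂x_{Nadir} = 95 − 4x_{Nadir} − x_{Largo} = 0, so x_{Nadir} = 23.75 − 0.25x_{Largo}.
By symmetry x_{Largo} = x_{Nadir}; substituting into the reaction function, 1.25x_{Nadir} = 23.75 and x_{Nadir} = 19.
Price P = 118 − 38 = 80.
Nadir's profit: (80 − 23)·19 − (19)² = 722.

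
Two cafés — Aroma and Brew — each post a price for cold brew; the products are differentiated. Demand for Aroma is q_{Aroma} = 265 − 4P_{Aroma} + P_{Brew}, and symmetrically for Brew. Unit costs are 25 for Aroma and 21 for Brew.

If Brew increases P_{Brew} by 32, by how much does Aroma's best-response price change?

4

Aroma's profit: π = (P_{Aroma} − 25)(265 − 4P_{Aroma} + P_{Brew}).
∂π/∂P_{Aroma} = 365 − 8P_{Aroma} + P_{Brew} = 0 ⇒ P_{Aroma} = 45.625 + 0.125P_{Brew}.
The reaction-function slope is 0.125, so a 32-unit rise in P_{Brew} moves P_{Aroma} by 0.125 × 32 = 4. Aroma's best response rises — the actions are strategic complements.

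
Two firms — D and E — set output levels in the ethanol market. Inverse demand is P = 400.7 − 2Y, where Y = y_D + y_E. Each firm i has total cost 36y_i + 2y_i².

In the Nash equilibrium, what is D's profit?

5320.2436

Firm D's profit: π = y_D(400.7 − 2(y_D + y_E)) − 36y_D − 2y_D².
∂π/∂y_D = 364.7 − 8y_D − 2y_E = 0, so y_D = 45.5875 − 0.25y_E.
Setting y_D = y_E in the reaction function: y_D = 45.5875 − 0.25y_D, so y_D = 45.5875 / 1.25 = 36.47.
Price P = 400.7 − 2·72.94 = 254.82.
D's profit: (254.82 − 36)·36.47 − 2(36.47)² = 5320.2436.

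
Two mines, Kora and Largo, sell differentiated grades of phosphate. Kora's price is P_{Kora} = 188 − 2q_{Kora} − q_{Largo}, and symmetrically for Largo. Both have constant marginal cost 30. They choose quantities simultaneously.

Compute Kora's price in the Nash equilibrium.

Mine Kora's profit: π = q_{Kora}(188 − 2q_{Kora} − q_{Largo}) − 30q_{Kora}.
∂π/∂q_{Kora} = 158 − 4q_{Kora} − q_{Largo} = 0 ⇒ q_{Kora} = 39.5 − 0.25q_{Largo}.
By symmetry q_{Largo} = q_{Kora}; substituting into the reaction function, 1.25q_{Kora} = 39.5 and q_{Kora} = 31.6.
P_{Kora} = 188 − 2·31.6 − 31.6 = 93.2.

93.2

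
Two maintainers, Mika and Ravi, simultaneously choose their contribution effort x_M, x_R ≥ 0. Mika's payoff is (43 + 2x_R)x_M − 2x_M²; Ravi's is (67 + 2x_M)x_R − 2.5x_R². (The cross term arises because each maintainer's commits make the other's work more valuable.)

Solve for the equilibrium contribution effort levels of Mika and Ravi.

Expanding Mika's payoff: 43x_M + 2x_Rx_M − 2x_M².
∂π/∂x_M = 43 + 2x_R − 4x_M = 0, so x_M = 10.75 + 0.5x_R.
Likewise for Ravi: x_R = 13.4 + 0.4x_M.
Substituting the second reaction function into the first: x_M = 10.75 + 0.5(13.4 + 0.4x_M), which gives 0.8x_M = 17.45 ⇒ x_M = 21.8125.
Then x_R = 13.4 + 0.4·21.8125 = 22.125.

21.8125, 22.125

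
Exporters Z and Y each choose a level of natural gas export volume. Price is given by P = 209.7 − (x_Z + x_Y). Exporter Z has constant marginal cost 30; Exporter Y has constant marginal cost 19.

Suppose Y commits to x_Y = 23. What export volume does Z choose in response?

78.35

Exporter Z's profit: π = x_Z(209.7 − (x_Z + x_Y)) − 30x_Z.
∂π/∂x_Z = 179.7 − 2x_Z − x_Y = 0, so x_Z = 89.85 − 0.5x_Y.
At x_Y = 23: x_Z = 89.85 − 0.5·23 = 78.35.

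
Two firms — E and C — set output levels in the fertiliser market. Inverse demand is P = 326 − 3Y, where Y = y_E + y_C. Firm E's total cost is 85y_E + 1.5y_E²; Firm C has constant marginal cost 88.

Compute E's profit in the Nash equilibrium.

Firm E's profit: π = y_E(326 − 3(y_E + y_C)) − 85y_E − 1.5y_E².
∂π/∂y_E = 241 − 9y_E − 3y_C = 0, so y_E = 241/9 − (1/3)y_C.
For C: ∂π/∂y_C = 238 − 6y_C − 3y_E = 0 ⇒ y_C = 119/3 − 0.5y_E.
Solving the two reaction functions simultaneously: (1 − (−1/3)(−0.5))y_E = 241/9 − (1/3)·(119/3), so (5/6)y_E = 122/9 and y_E = 244/15.
Then y_C = 119/3 − 0.5·(244/15) = 473/15.
Price P = 326 − 3·47.8 = 182.6.
E's profit: (182.6 − 85)·(244/15) − 1.5(244/15)² = 1190.72.

1190.72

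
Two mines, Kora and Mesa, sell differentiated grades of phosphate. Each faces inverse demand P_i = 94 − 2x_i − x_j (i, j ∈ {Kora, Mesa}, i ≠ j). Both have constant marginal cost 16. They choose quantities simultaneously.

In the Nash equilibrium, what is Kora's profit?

Mine Kora's profit: π = x_{Kora}(94 − 2x_{Kora} − x_{Mesa}) − 16x_{Kora}.
∂π/∂x_{Kora} = 78 − 4x_{Kora} − x_{Mesa} = 0 ⇒ x_{Kora} = 19.5 − 0.25x_{Mesa}.
The game is symmetric, so in equilibrium x_{Mesa} = x_{Kora}: the reaction function gives 1.25x_{Kora} = 19.5, hence x_{Kora} = 15.6.
P_{Kora} = 94 − 2·15.6 − 15.6 = 47.2.
Profit = (47.2 − 16)·15.6 = 486.72.

486.72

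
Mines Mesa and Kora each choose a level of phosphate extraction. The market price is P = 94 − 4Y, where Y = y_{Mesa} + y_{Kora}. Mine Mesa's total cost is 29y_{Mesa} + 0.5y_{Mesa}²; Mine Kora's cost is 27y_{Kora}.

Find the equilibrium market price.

51.5

Mine Mesa's profit: π = y_{Mesa}(94 − 4(y_{Mesa} + y_{Kora})) − 29y_{Mesa} − 0.5y_{Mesa}².
∂π/∂y_{Mesa} = 65 − 9y_{Mesa} − 4y_{Kora} = 0, so y_{Mesa} = 65/9 − (4/9)y_{Kora}.
For Kora: ∂π/∂y_{Kora} = 67 − 8y_{Kora} − 4y_{Mesa} = 0 ⇒ y_{Kora} = 8.375 − 0.5y_{Mesa}.
Solving the two reaction functions simultaneously: (1 − (−4/9)(−0.5))y_{Mesa} = 65/9 − (4/9)·8.375, so (7/9)y_{Mesa} = 3.5 and y_{Mesa} = 4.5.
Then y_{Kora} = 8.375 − 0.5·4.5 = 6.125.
Equilibrium price: P = 94 − 4·10.625 = 51.5.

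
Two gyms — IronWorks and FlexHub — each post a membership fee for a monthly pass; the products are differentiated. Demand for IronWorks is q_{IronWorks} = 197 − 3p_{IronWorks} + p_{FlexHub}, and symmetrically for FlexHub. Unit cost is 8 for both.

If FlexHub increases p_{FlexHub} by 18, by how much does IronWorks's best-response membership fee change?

3

IronWorks's profit: π = (p_{IronWorks} − 8)(197 − 3p_{IronWorks} + p_{FlexHub}).
∂π/∂p_{IronWorks} = 221 − 6p_{IronWorks} + p_{FlexHub} = 0 ⇒ p_{IronWorks} = 221/6 + (1/6)p_{FlexHub}.
The reaction-function slope is 1/6, so an 18-unit rise in p_{FlexHub} moves p_{IronWorks} by 1/6 × 18 = 3. IronWorks's best response rises — the actions are strategic complements.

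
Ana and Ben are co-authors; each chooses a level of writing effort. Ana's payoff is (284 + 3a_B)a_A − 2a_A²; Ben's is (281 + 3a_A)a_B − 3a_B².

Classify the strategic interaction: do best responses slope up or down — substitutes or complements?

strategic complements

Expanding Ana's payoff: 284a_A + 3a_Ba_A − 2a_A².
∂π/∂a_A = 284 + 3a_B − 4a_A = 0, so a_A = 71 + 0.75a_B.
The best-response slope da_A/da_B = 0.75 > 0: the reaction function is upward-sloping, so the choices are strategic complements.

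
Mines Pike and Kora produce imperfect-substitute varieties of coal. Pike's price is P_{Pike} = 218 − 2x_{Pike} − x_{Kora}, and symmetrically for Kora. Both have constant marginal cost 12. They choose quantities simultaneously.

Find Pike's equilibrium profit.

3394.88

Mine Pike's profit: π = x_{Pike}(218 − 2x_{Pike} − x_{Kora}) − 12x_{Pike}.
∂π/∂x_{Pike} = 206 − 4x_{Pike} − x_{Kora} = 0 ⇒ x_{Pike} = 51.5 − 0.25x_{Kora}.
Setting x_{Pike} = x_{Kora} in the reaction function: x_{Pike} = 51.5 − 0.25x_{Pike}, so x_{Pike} = 51.5 / 1.25 = 41.2.
P_{Pike} = 218 − 2·41.2 − 41.2 = 94.4.
Profit = (94.4 − 12)·41.2 = 3394.88.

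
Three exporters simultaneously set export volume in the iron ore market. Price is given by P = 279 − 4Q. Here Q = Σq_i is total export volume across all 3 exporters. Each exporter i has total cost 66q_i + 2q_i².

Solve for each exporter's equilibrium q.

10.65

A representative exporter's profit is π_i = q_i(279 − 4Q) − 66q_i − 2q_i², with Q = q_i + Σ_{j≠i} q_j.
First-order condition: 213 − 12q_i − 4Σ_{j≠i} q_j = 0.
Imposing symmetry (q_j = q for all j) turns Σ_{j≠i} q_j into 2q, so 213 = 20q and q = 10.65.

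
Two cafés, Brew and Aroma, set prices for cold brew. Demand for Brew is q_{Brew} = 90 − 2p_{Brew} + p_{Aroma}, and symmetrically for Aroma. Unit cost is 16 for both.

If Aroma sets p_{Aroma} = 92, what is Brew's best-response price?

Brew's profit: π = (p_{Brew} − 16)(90 − 2p_{Brew} + p_{Aroma}).
∂π/∂p_{Brew} = 122 − 4p_{Brew} + p_{Aroma} = 0 ⇒ p_{Brew} = 30.5 + 0.25p_{Aroma}.
At p_{Aroma} = 92: p_{Brew} = 30.5 + 0.25·92 = 53.5.

53.5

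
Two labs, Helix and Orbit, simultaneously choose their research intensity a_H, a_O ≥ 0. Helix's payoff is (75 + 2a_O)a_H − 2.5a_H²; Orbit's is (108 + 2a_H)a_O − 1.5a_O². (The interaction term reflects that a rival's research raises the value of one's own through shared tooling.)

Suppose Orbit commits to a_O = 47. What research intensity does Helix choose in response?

Expanding Helix's payoff: 75a_H + 2a_Oa_H − 2.5a_H².
∂π/∂a_H = 75 + 2a_O − 5a_H = 0, so a_H = 15 + 0.4a_O.
At a_O = 47: a_H = 15 + 0.4·47 = 33.8.

33.8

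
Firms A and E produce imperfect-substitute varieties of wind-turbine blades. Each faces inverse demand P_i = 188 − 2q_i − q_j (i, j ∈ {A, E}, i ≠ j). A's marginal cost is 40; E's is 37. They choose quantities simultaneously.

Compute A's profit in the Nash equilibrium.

1728.72

Firm A's profit: π = q_A(188 − 2q_A − q_E) − 40q_A.
∂π/∂q_A = 148 − 4q_A − q_E = 0 ⇒ q_A = 37 − 0.25q_E.
Similarly q_E = 37.75 − 0.25q_A.
Solving the two reaction functions simultaneously: (1 − (−0.25)(−0.25))q_A = 37 − 0.25·37.75, so 0.9375q_A = 27.5625 and q_A = 29.4.
Then q_E = 37.75 − 0.25·29.4 = 30.4.
P_A = 188 − 2·29.4 − 30.4 = 98.8.
Profit = (98.8 − 40)·29.4 = 1728.72.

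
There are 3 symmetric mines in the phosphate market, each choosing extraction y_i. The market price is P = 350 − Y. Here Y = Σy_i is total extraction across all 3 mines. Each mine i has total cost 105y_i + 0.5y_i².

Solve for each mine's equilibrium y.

A representative mine's profit is π_i = y_i(350 − Y) − 105y_i − 0.5y_i², with Y = y_i + Σ_{j≠i} y_j.
First-order condition: 245 − 3y_i − Σ_{j≠i} y_j = 0.
In a symmetric equilibrium every mine chooses the same y, so Σ_{j≠i} y_j = 2y. The condition becomes 245 − 5y = 0, giving y = 245/5 = 49.

49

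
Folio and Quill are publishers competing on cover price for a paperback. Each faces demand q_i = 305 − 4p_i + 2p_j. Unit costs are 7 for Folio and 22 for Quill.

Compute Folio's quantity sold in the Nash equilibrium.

Folio's profit: π = (p_{Folio} − 7)(305 − 4p_{Folio} + 2p_{Quill}).
∂π/∂p_{Folio} = 333 − 8p_{Folio} + 2p_{Quill} = 0 ⇒ p_{Folio} = 41.625 + 0.25p_{Quill}.
Similarly p_{Quill} = 49.125 + 0.25p_{Folio}.
Substituting the second reaction function into the first: p_{Folio} = 41.625 + 0.25(49.125 + 0.25p_{Folio}), which gives 0.9375p_{Folio} = 1725/32 ⇒ p_{Folio} = 57.5.
Then p_{Quill} = 49.125 + 0.25·57.5 = 63.5.
q_{Folio} = 305 − 4·57.5 + 2·63.5 = 202.

202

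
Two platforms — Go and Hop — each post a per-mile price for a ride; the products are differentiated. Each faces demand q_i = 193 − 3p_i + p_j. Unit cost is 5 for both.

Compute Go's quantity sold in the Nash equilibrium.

109.8

Go's profit: π = (p_{Go} − 5)(193 − 3p_{Go} + p_{Hop}).
∂π/∂p_{Go} = 208 − 6p_{Go} + p_{Hop} = 0 ⇒ p_{Go} = 104/3 + (1/6)p_{Hop}.
The game is symmetric, so in equilibrium p_{Hop} = p_{Go}: the reaction function gives (5/6)p_{Go} = 104/3, hence p_{Go} = 41.6.
q_{Go} = 193 − 3·41.6 + 41.6 = 109.8.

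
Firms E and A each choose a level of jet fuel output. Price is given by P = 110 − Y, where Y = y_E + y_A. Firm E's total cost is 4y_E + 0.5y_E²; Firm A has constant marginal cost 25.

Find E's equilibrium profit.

Firm E's profit: π = y_E(110 − (y_E + y_A)) − 4y_E − 0.5y_E².
∂π/∂y_E = 106 − 3y_E − y_A = 0, so y_E = 106/3 − (1/3)y_A.
For A: ∂π/∂y_A = 85 − 2y_A − y_E = 0 ⇒ y_A = 42.5 − 0.5y_E.
Substituting the second reaction function into the first: y_E = 106/3 − (1/3)(42.5 − 0.5y_E), which gives (5/6)y_E = 127/6 ⇒ y_E = 25.4.
Then y_A = 42.5 − 0.5·25.4 = 29.8.
Price P = 110 − 55.2 = 54.8.
E's profit: (54.8 − 4)·25.4 − 0.5(25.4)² = 967.74.

967.74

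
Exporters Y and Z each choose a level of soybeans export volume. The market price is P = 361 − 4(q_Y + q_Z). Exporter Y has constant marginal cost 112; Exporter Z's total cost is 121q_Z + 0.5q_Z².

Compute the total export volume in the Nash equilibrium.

39.375

Exporter Y's profit: π = q_Y(361 − 4(q_Y + q_Z)) − 112q_Y.
∂π/∂q_Y = 249 − 8q_Y − 4q_Z = 0, so q_Y = 31.125 − 0.5q_Z.
For Z: ∂π/∂q_Z = 240 − 9q_Z − 4q_Y = 0 ⇒ q_Z = 80/3 − (4/9)q_Y.
Plugging q_Z into Y's best response: q_Y = 31.125 − 0.5(80/3 − (4/9)q_Y) ⇒ (7/9)q_Y = 427/24, so q_Y = 22.875.
Then q_Z = 80/3 − (4/9)·22.875 = 16.5.
Total export volume: 22.875 + 16.5 = 39.375.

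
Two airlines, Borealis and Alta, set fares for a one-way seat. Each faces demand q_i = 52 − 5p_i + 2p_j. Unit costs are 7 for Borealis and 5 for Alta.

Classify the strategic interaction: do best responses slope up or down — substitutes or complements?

Borealis's profit: π = (p_{Borealis} − 7)(52 − 5p_{Borealis} + 2p_{Alta}).
∂π/∂p_{Borealis} = 87 − 10p_{Borealis} + 2p_{Alta} = 0 ⇒ p_{Borealis} = 8.7 + 0.2p_{Alta}.
The best-response slope dp_{Borealis}/dp_{Alta} = 0.2 > 0: the reaction function is upward-sloping, so the choices are strategic complements.

strategic complements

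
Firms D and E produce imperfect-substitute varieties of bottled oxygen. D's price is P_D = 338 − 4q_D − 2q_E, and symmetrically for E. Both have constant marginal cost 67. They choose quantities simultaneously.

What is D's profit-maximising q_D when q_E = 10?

Firm D's profit: π = q_D(338 − 4q_D − 2q_E) − 67q_D.
∂π/∂q_D = 271 − 8q_D − 2q_E = 0 ⇒ q_D = 33.875 − 0.25q_E.
At q_E = 10: q_D = 33.875 − 0.25·10 = 31.375.

31.375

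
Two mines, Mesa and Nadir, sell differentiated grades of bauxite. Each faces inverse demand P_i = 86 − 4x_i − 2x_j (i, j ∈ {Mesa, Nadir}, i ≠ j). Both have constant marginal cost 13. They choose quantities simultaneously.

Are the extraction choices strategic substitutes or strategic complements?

Mine Mesa's profit: π = x_{Mesa}(86 − 4x_{Mesa} − 2x_{Nadir}) − 13x_{Mesa}.
∂π/∂x_{Mesa} = 73 − 8x_{Mesa} − 2x_{Nadir} = 0 ⇒ x_{Mesa} = 9.125 − 0.25x_{Nadir}.
The best-response slope dx_{Mesa}/dx_{Nadir} = −0.25 < 0: the reaction function is downward-sloping, so the choices are strategic substitutes.

strategic substitutes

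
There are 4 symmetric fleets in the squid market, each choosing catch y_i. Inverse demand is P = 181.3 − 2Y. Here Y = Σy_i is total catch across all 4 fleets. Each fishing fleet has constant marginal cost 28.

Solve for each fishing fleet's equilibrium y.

A representative fishing fleet's profit is π_i = y_i(181.3 − 2Y) − 28y_i, with Y = y_i + Σ_{j≠i} y_j.
First-order condition: 153.3 − 4y_i − 2Σ_{j≠i} y_j = 0.
Imposing symmetry (y_j = y for all j) turns Σ_{j≠i} y_j into 3y, so 153.3 = 10y and y = 15.33.

15.33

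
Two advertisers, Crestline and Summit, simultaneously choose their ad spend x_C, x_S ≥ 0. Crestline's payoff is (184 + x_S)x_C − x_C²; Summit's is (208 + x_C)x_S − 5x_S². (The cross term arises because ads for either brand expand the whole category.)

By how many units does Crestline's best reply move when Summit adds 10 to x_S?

5

Expanding Crestline's payoff: 184x_C + x_Sx_C − x_C².
∂π/∂x_C = 184 + x_S − 2x_C = 0, so x_C = 92 + 0.5x_S.
The reaction-function slope is 0.5, so a 10-unit rise in x_S moves x_C by 0.5 × 10 = 5. Crestline's best response rises — the actions are strategic complements.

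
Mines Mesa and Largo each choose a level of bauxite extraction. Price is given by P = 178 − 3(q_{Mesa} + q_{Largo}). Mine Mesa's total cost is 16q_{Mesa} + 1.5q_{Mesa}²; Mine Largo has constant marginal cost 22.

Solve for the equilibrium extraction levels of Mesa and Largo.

11.2, 20.4

Mine Mesa's profit: π = q_{Mesa}(178 − 3(q_{Mesa} + q_{Largo})) − 16q_{Mesa} − 1.5q_{Mesa}².
∂π/∂q_{Mesa} = 162 − 9q_{Mesa} − 3q_{Largo} = 0, so q_{Mesa} = 18 − (1/3)q_{Largo}.
For Largo: ∂π/∂q_{Largo} = 156 − 6q_{Largo} − 3q_{Mesa} = 0 ⇒ q_{Largo} = 26 − 0.5q_{Mesa}.
Plugging q_{Largo} into Mesa's best response: q_{Mesa} = 18 − (1/3)(26 − 0.5q_{Mesa}) ⇒ (5/6)q_{Mesa} = 28/3, so q_{Mesa} = 11.2.
Then q_{Largo} = 26 − 0.5·11.2 = 20.4.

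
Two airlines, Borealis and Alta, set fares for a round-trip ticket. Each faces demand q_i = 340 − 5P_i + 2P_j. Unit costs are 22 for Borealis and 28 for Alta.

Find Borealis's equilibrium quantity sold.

174.375

Borealis's profit: π = (P_{Borealis} − 22)(340 − 5P_{Borealis} + 2P_{Alta}).
∂π/∂P_{Borealis} = 450 − 10P_{Borealis} + 2P_{Alta} = 0 ⇒ P_{Borealis} = 45 + 0.2P_{Alta}.
Similarly P_{Alta} = 48 + 0.2P_{Borealis}.
Plugging P_{Alta} into Borealis's best response: P_{Borealis} = 45 + 0.2(48 + 0.2P_{Borealis}) ⇒ 0.96P_{Borealis} = 54.6, so P_{Borealis} = 56.875.
Then P_{Alta} = 48 + 0.2·56.875 = 59.375.
q_{Borealis} = 340 − 5·56.875 + 2·59.375 = 174.375.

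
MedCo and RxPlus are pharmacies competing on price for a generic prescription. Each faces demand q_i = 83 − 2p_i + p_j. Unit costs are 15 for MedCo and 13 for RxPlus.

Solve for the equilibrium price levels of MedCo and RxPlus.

37.4, 36.6

MedCo's profit: π = (p_{MedCo} − 15)(83 − 2p_{MedCo} + p_{RxPlus}).
∂π/∂p_{MedCo} = 113 − 4p_{MedCo} + p_{RxPlus} = 0 ⇒ p_{MedCo} = 28.25 + 0.25p_{RxPlus}.
Similarly p_{RxPlus} = 27.25 + 0.25p_{MedCo}.
Solving the two reaction functions simultaneously: (1 − (0.25)(0.25))p_{MedCo} = 28.25 + 0.25·27.25, so 0.9375p_{MedCo} = 35.0625 and p_{MedCo} = 37.4.
Then p_{RxPlus} = 27.25 + 0.25·37.4 = 36.6.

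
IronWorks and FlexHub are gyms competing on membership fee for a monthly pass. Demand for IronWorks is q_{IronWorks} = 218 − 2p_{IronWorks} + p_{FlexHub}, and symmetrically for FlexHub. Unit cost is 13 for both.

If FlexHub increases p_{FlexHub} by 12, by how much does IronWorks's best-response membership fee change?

IronWorks's profit: π = (p_{IronWorks} − 13)(218 − 2p_{IronWorks} + p_{FlexHub}).
∂π/∂p_{IronWorks} = 244 − 4p_{IronWorks} + p_{FlexHub} = 0 ⇒ p_{IronWorks} = 61 + 0.25p_{FlexHub}.
The reaction-function slope is 0.25, so a 12-unit rise in p_{FlexHub} moves p_{IronWorks} by 0.25 × 12 = 3. IronWorks's best response rises — the actions are strategic complements.

3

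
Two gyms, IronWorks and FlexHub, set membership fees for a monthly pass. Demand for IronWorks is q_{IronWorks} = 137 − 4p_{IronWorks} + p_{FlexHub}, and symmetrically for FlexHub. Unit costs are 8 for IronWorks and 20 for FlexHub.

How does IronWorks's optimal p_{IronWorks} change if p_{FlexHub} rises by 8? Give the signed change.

1

IronWorks's profit: π = (p_{IronWorks} − 8)(137 − 4p_{IronWorks} + p_{FlexHub}).
∂π/∂p_{IronWorks} = 169 − 8p_{IronWorks} + p_{FlexHub} = 0 ⇒ p_{IronWorks} = 21.125 + 0.125p_{FlexHub}.
The reaction-function slope is 0.125, so an 8-unit rise in p_{FlexHub} moves p_{IronWorks} by 0.125 × 8 = 1. IronWorks's best response rises — the actions are strategic complements.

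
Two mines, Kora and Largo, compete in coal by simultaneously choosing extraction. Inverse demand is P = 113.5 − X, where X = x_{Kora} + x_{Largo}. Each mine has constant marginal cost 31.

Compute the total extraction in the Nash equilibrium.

55

Mine Kora's profit: π = x_{Kora}(113.5 − (x_{Kora} + x_{Largo})) − 31x_{Kora}.
∂π/∂x_{Kora} = 82.5 − 2x_{Kora} − x_{Largo} = 0, so x_{Kora} = 41.25 − 0.5x_{Largo}.
The game is symmetric, so in equilibrium x_{Largo} = x_{Kora}: the reaction function gives 1.5x_{Kora} = 41.25, hence x_{Kora} = 27.5.
Total extraction: 27.5 + 27.5 = 55.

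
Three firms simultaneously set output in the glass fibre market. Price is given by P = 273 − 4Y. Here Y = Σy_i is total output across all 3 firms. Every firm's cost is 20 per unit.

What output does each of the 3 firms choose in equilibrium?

15.8125

A representative firm's profit is π_i = y_i(273 − 4Y) − 20y_i, with Y = y_i + Σ_{j≠i} y_j.
First-order condition: 253 − 8y_i − 4Σ_{j≠i} y_j = 0.
In a symmetric equilibrium every firm chooses the same y, so Σ_{j≠i} y_j = 2y. The condition becomes 253 − 16y = 0, giving y = 253/16 = 15.8125.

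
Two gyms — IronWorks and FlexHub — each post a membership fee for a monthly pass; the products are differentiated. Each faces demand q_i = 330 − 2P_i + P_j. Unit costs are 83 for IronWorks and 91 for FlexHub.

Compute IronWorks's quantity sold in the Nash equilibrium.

166.8

IronWorks's profit: π = (P_{IronWorks} − 83)(330 − 2P_{IronWorks} + P_{FlexHub}).
∂π/∂P_{IronWorks} = 496 − 4P_{IronWorks} + P_{FlexHub} = 0 ⇒ P_{IronWorks} = 124 + 0.25P_{FlexHub}.
Similarly P_{FlexHub} = 128 + 0.25P_{IronWorks}.
Solving the two reaction functions simultaneously: (1 − (0.25)(0.25))P_{IronWorks} = 124 + 0.25·128, so 0.9375P_{IronWorks} = 156 and P_{IronWorks} = 166.4.
Then P_{FlexHub} = 128 + 0.25·166.4 = 169.6.
q_{IronWorks} = 330 − 2·166.4 + 169.6 = 166.8.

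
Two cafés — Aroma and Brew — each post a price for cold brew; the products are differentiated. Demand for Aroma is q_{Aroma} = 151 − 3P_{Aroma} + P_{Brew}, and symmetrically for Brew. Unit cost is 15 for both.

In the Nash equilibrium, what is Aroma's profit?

1756.92

Aroma's profit: π = (P_{Aroma} − 15)(151 − 3P_{Aroma} + P_{Brew}).
∂π/∂P_{Aroma} = 196 − 6P_{Aroma} + P_{Brew} = 0 ⇒ P_{Aroma} = 98/3 + (1/6)P_{Brew}.
Setting P_{Aroma} = P_{Brew} in the reaction function: P_{Aroma} = 98/3 + (1/6)P_{Aroma}, so P_{Aroma} = (98/3) / (5/6) = 39.2.
q_{Aroma} = 151 − 3·39.2 + 39.2 = 72.6.
Profit = (39.2 − 15)·72.6 = 1756.92.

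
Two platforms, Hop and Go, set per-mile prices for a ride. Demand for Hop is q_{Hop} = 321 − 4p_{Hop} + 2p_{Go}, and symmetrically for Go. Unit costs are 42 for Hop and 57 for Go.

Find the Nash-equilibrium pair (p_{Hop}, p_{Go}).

83.5, 89.5

Hop's profit: π = (p_{Hop} − 42)(321 − 4p_{Hop} + 2p_{Go}).
∂π/∂p_{Hop} = 489 − 8p_{Hop} + 2p_{Go} = 0 ⇒ p_{Hop} = 61.125 + 0.25p_{Go}.
Similarly p_{Go} = 68.625 + 0.25p_{Hop}.
Plugging p_{Go} into Hop's best response: p_{Hop} = 61.125 + 0.25(68.625 + 0.25p_{Hop}) ⇒ 0.9375p_{Hop} = 2505/32, so p_{Hop} = 83.5.
Then p_{Go} = 68.625 + 0.25·83.5 = 89.5.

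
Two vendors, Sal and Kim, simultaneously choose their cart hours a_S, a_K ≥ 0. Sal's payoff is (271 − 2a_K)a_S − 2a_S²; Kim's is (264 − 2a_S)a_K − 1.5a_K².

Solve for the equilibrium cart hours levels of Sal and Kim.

35.625, 64.25

Expanding Sal's payoff: 271a_S − 2a_Ka_S − 2a_S².
∂π/∂a_S = 271 − 2a_K − 4a_S = 0, so a_S = 67.75 − 0.5a_K.
Likewise for Kim: a_K = 88 − (2/3)a_S.
Solving the two reaction functions simultaneously: (1 − (−0.5)(−2/3))a_S = 67.75 − 0.5·88, so (2/3)a_S = 23.75 and a_S = 35.625.
Then a_K = 88 − (2/3)·35.625 = 64.25.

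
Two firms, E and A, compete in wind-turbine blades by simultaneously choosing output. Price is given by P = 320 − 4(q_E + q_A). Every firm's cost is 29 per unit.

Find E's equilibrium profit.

Firm E's profit: π = q_E(320 − 4(q_E + q_A)) − 29q_E.
∂π/∂q_E = 291 − 8q_E − 4q_A = 0, so q_E = 36.375 − 0.5q_A.
By symmetry q_A = q_E; substituting into the reaction function, 1.5q_E = 36.375 and q_E = 24.25.
Price P = 320 − 4·48.5 = 126.
E's profit: (126 − 29)·24.25 = 2352.25.

2352.25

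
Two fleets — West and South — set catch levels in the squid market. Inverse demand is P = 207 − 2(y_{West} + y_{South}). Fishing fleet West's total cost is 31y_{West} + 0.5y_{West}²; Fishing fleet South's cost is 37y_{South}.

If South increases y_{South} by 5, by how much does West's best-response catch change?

-2

Fishing fleet West's profit: π = y_{West}(207 − 2(y_{West} + y_{South})) − 31y_{West} − 0.5y_{West}².
∂π/∂y_{West} = 176 − 5y_{West} − 2y_{South} = 0, so y_{West} = 35.2 − 0.4y_{South}.
The reaction-function slope is −0.4, so a 5-unit rise in y_{South} moves y_{West} by −0.4 × 5 = −2. West's best response falls — the actions are strategic substitutes.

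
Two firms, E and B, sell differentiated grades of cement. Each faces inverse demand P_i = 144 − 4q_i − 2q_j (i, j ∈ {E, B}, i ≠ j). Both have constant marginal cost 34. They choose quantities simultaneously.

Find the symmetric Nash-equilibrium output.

11

Firm E's profit: π = q_E(144 − 4q_E − 2q_B) − 34q_E.
∂π/∂q_E = 110 − 8q_E − 2q_B = 0 ⇒ q_E = 13.75 − 0.25q_B.
Setting q_E = q_B in the reaction function: q_E = 13.75 − 0.25q_E, so q_E = 13.75 / 1.25 = 11.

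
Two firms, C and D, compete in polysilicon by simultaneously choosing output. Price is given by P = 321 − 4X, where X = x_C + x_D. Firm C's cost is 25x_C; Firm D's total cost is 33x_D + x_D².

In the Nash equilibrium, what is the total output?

45.75

Firm C's profit: π = x_C(321 − 4(x_C + x_D)) − 25x_C.
∂π/∂x_C = 296 − 8x_C − 4x_D = 0, so x_C = 37 − 0.5x_D.
For D: ∂π/∂x_D = 288 − 10x_D − 4x_C = 0 ⇒ x_D = 28.8 − 0.4x_C.
Substituting the second reaction function into the first: x_C = 37 − 0.5(28.8 − 0.4x_C), which gives 0.8x_C = 22.6 ⇒ x_C = 28.25.
Then x_D = 28.8 − 0.4·28.25 = 17.5.
Total output: 28.25 + 17.5 = 45.75.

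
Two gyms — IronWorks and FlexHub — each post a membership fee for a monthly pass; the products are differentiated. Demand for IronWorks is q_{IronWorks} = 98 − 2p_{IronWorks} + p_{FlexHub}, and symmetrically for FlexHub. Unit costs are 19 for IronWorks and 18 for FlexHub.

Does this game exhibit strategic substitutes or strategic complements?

strategic complements

IronWorks's profit: π = (p_{IronWorks} − 19)(98 − 2p_{IronWorks} + p_{FlexHub}).
∂π/∂p_{IronWorks} = 136 − 4p_{IronWorks} + p_{FlexHub} = 0 ⇒ p_{IronWorks} = 34 + 0.25p_{FlexHub}.
The best-response slope dp_{IronWorks}/dp_{FlexHub} = 0.25 > 0: the reaction function is upward-sloping, so the choices are strategic complements.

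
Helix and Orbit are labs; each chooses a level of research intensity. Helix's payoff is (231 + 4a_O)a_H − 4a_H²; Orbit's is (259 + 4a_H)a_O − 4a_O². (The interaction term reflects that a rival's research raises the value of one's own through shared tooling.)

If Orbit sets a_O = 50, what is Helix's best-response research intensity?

Expanding Helix's payoff: 231a_H + 4a_Oa_H − 4a_H².
∂π/∂a_H = 231 + 4a_O − 8a_H = 0, so a_H = 28.875 + 0.5a_O.
At a_O = 50: a_H = 28.875 + 0.5·50 = 53.875.

53.875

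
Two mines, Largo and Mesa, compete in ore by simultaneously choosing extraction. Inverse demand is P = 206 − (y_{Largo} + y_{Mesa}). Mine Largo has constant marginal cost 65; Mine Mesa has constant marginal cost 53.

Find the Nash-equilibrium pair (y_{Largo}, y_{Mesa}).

Mine Largo's profit: π = y_{Largo}(206 − (y_{Largo} + y_{Mesa})) − 65y_{Largo}.
∂π/∂y_{Largo} = 141 − 2y_{Largo} − y_{Mesa} = 0, so y_{Largo} = 70.5 − 0.5y_{Mesa}.
By the same steps for Mesa: y_{Mesa} = 76.5 − 0.5y_{Largo}.
Solving the two reaction functions simultaneously: (1 − (−0.5)(−0.5))y_{Largo} = 70.5 − 0.5·76.5, so 0.75y_{Largo} = 32.25 and y_{Largo} = 43.
Then y_{Mesa} = 76.5 − 0.5·43 = 55.

43, 55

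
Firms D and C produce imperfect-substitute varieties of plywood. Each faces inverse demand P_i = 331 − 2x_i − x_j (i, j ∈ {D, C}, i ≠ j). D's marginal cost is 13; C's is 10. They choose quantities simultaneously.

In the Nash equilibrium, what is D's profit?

Firm D's profit: π = x_D(331 − 2x_D − x_C) − 13x_D.
∂π/∂x_D = 318 − 4x_D − x_C = 0 ⇒ x_D = 79.5 − 0.25x_C.
Similarly x_C = 80.25 − 0.25x_D.
Plugging x_C into D's best response: x_D = 79.5 − 0.25(80.25 − 0.25x_D) ⇒ 0.9375x_D = 59.4375, so x_D = 63.4.
Then x_C = 80.25 − 0.25·63.4 = 64.4.
P_D = 331 − 2·63.4 − 64.4 = 139.8.
Profit = (139.8 − 13)·63.4 = 8039.12.

8039.12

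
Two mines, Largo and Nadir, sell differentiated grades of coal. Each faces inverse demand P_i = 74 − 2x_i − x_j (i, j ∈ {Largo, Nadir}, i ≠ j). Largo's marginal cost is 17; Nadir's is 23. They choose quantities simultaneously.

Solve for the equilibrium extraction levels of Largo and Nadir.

Mine Largo's profit: π = x_{Largo}(74 − 2x_{Largo} − x_{Nadir}) − 17x_{Largo}.
∂π/∂x_{Largo} = 57 − 4x_{Largo} − x_{Nadir} = 0 ⇒ x_{Largo} = 14.25 − 0.25x_{Nadir}.
Similarly x_{Nadir} = 12.75 − 0.25x_{Largo}.
Substituting the second reaction function into the first: x_{Largo} = 14.25 − 0.25(12.75 − 0.25x_{Largo}), which gives 0.9375x_{Largo} = 11.0625 ⇒ x_{Largo} = 11.8.
Then x_{Nadir} = 12.75 − 0.25·11.8 = 9.8.

11.8, 9.8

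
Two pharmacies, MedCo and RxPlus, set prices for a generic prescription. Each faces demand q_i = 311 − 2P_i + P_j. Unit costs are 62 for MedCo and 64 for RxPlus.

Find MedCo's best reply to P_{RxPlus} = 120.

138.75

MedCo's profit: π = (P_{MedCo} − 62)(311 − 2P_{MedCo} + P_{RxPlus}).
∂π/∂P_{MedCo} = 435 − 4P_{MedCo} + P_{RxPlus} = 0 ⇒ P_{MedCo} = 108.75 + 0.25P_{RxPlus}.
At P_{RxPlus} = 120: P_{MedCo} = 108.75 + 0.25·120 = 138.75.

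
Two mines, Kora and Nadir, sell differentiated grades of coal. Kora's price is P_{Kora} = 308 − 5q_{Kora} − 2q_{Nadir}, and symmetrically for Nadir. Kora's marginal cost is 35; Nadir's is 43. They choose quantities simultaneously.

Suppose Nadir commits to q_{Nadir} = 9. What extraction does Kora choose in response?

Mine Kora's profit: π = q_{Kora}(308 − 5q_{Kora} − 2q_{Nadir}) − 35q_{Kora}.
∂π/∂q_{Kora} = 273 − 10q_{Kora} − 2q_{Nadir} = 0 ⇒ q_{Kora} = 27.3 − 0.2q_{Nadir}.
At q_{Nadir} = 9: q_{Kora} = 27.3 − 0.2·9 = 25.5.

25.5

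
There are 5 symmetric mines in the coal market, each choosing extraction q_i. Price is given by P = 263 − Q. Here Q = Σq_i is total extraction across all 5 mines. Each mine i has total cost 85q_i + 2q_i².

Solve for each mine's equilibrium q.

17.8

A representative mine's profit is π_i = q_i(263 − Q) − 85q_i − 2q_i², with Q = q_i + Σ_{j≠i} q_j.
First-order condition: 178 − 6q_i − Σ_{j≠i} q_j = 0.
In a symmetric equilibrium every mine chooses the same q, so Σ_{j≠i} q_j = 4q. The condition becomes 178 − 10q = 0, giving q = 178/10 = 17.8.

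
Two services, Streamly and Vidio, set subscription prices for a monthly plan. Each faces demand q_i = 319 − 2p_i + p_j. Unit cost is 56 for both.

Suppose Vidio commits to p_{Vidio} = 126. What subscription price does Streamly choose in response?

Streamly's profit: π = (p_{Streamly} − 56)(319 − 2p_{Streamly} + p_{Vidio}).
∂π/∂p_{Streamly} = 431 − 4p_{Streamly} + p_{Vidio} = 0 ⇒ p_{Streamly} = 107.75 + 0.25p_{Vidio}.
At p_{Vidio} = 126: p_{Streamly} = 107.75 + 0.25·126 = 139.25.

139.25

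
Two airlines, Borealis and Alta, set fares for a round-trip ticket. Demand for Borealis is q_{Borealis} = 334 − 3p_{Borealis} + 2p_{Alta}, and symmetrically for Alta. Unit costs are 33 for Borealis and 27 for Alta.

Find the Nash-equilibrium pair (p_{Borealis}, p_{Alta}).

Borealis's profit: π = (p_{Borealis} − 33)(334 − 3p_{Borealis} + 2p_{Alta}).
∂π/∂p_{Borealis} = 433 − 6p_{Borealis} + 2p_{Alta} = 0 ⇒ p_{Borealis} = 433/6 + (1/3)p_{Alta}.
Similarly p_{Alta} = 415/6 + (1/3)p_{Borealis}.
Substituting the second reaction function into the first: p_{Borealis} = 433/6 + (1/3)(415/6 + (1/3)p_{Borealis}), which gives (8/9)p_{Borealis} = 857/9 ⇒ p_{Borealis} = 107.125.
Then p_{Alta} = 415/6 + (1/3)·107.125 = 104.875.

107.125, 104.875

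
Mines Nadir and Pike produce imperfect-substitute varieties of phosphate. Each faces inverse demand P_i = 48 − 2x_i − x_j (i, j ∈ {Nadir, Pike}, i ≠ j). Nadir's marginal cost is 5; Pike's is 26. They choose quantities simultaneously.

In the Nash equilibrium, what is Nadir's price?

25

Mine Nadir's profit: π = x_{Nadir}(48 − 2x_{Nadir} − x_{Pike}) − 5x_{Nadir}.
∂π/∂x_{Nadir} = 43 − 4x_{Nadir} − x_{Pike} = 0 ⇒ x_{Nadir} = 10.75 − 0.25x_{Pike}.
Similarly x_{Pike} = 5.5 − 0.25x_{Nadir}.
Solving the two reaction functions simultaneously: (1 − (−0.25)(−0.25))x_{Nadir} = 10.75 − 0.25·5.5, so 0.9375x_{Nadir} = 9.375 and x_{Nadir} = 10.
Then x_{Pike} = 5.5 − 0.25·10 = 3.
P_{Nadir} = 48 − 2·10 − 3 = 25.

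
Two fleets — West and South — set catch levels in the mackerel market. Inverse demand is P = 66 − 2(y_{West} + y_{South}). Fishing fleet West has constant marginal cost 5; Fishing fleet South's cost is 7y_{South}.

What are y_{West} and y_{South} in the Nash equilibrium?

10.5, 9.5

Fishing fleet West's profit: π = y_{West}(66 − 2(y_{West} + y_{South})) − 5y_{West}.
∂π/∂y_{West} = 61 − 4y_{West} − 2y_{South} = 0, so y_{West} = 15.25 − 0.5y_{South}.
By the same steps for South: y_{South} = 14.75 − 0.5y_{West}.
Solving the two reaction functions simultaneously: (1 − (−0.5)(−0.5))y_{West} = 15.25 − 0.5·14.75, so 0.75y_{West} = 7.875 and y_{West} = 10.5.
Then y_{South} = 14.75 − 0.5·10.5 = 9.5.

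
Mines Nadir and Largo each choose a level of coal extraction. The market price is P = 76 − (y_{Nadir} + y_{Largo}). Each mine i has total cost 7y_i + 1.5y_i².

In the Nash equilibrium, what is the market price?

Mine Nadir's profit: π = y_{Nadir}(76 − (y_{Nadir} + y_{Largo})) − 7y_{Nadir} − 1.5y_{Nadir}².
∂π/∂y_{Nadir} = 69 − 5y_{Nadir} − y_{Largo} = 0, so y_{Nadir} = 13.8 − 0.2y_{Largo}.
The game is symmetric, so in equilibrium y_{Largo} = y_{Nadir}: the reaction function gives 1.2y_{Nadir} = 13.8, hence y_{Nadir} = 11.5.
Equilibrium price: P = 76 − 23 = 53.

53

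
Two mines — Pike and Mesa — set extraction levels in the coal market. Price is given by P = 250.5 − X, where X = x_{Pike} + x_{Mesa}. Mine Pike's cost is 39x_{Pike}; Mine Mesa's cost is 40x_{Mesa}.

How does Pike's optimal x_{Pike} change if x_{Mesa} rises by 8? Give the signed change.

Mine Pike's profit: π = x_{Pike}(250.5 − (x_{Pike} + x_{Mesa})) − 39x_{Pike}.
∂π/∂x_{Pike} = 211.5 − 2x_{Pike} − x_{Mesa} = 0, so x_{Pike} = 105.75 − 0.5x_{Mesa}.
The reaction-function slope is −0.5, so an 8-unit rise in x_{Mesa} moves x_{Pike} by −0.5 × 8 = −4. Pike's best response falls — the actions are strategic substitutes.

-4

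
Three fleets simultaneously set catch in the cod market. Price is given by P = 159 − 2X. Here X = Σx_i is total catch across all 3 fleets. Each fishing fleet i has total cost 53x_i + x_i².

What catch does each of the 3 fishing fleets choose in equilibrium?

A representative fishing fleet's profit is π_i = x_i(159 − 2X) − 53x_i − x_i², with X = x_i + Σ_{j≠i} x_j.
First-order condition: 106 − 6x_i − 2Σ_{j≠i} x_j = 0.
Imposing symmetry (x_j = x for all j) turns Σ_{j≠i} x_j into 2x, so 106 = 10x and x = 10.6.

10.6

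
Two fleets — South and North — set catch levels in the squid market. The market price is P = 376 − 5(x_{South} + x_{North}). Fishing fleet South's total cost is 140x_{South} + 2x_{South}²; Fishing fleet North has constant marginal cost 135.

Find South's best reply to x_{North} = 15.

11.5

Fishing fleet South's profit: π = x_{South}(376 − 5(x_{South} + x_{North})) − 140x_{South} − 2x_{South}².
∂π/∂x_{South} = 236 − 14x_{South} − 5x_{North} = 0, so x_{South} = 118/7 − (5/14)x_{North}.
At x_{North} = 15: x_{South} = 118/7 − (5/14)·15 = 11.5.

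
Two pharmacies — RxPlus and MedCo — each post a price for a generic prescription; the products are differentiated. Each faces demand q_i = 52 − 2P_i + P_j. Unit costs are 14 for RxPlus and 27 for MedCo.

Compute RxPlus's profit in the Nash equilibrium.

RxPlus's profit: π = (P_{RxPlus} − 14)(52 − 2P_{RxPlus} + P_{MedCo}).
∂π/∂P_{RxPlus} = 80 − 4P_{RxPlus} + P_{MedCo} = 0 ⇒ P_{RxPlus} = 20 + 0.25P_{MedCo}.
Similarly P_{MedCo} = 26.5 + 0.25P_{RxPlus}.
Substituting the second reaction function into the first: P_{RxPlus} = 20 + 0.25(26.5 + 0.25P_{RxPlus}), which gives 0.9375P_{RxPlus} = 26.625 ⇒ P_{RxPlus} = 28.4.
Then P_{MedCo} = 26.5 + 0.25·28.4 = 33.6.
q_{RxPlus} = 52 − 2·28.4 + 33.6 = 28.8.
Profit = (28.4 − 14)·28.8 = 414.72.

414.72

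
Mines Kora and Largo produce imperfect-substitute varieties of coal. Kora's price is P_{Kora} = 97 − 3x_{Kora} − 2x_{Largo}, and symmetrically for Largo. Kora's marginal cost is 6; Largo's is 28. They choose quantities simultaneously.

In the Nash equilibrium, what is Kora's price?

Mine Kora's profit: π = x_{Kora}(97 − 3x_{Kora} − 2x_{Largo}) − 6x_{Kora}.
∂π/∂x_{Kora} = 91 − 6x_{Kora} − 2x_{Largo} = 0 ⇒ x_{Kora} = 91/6 − (1/3)x_{Largo}.
Similarly x_{Largo} = 11.5 − (1/3)x_{Kora}.
Solving the two reaction functions simultaneously: (1 − (−1/3)(−1/3))x_{Kora} = 91/6 − (1/3)·11.5, so (8/9)x_{Kora} = 34/3 and x_{Kora} = 12.75.
Then x_{Largo} = 11.5 − (1/3)·12.75 = 7.25.
P_{Kora} = 97 − 3·12.75 − 2·7.25 = 44.25.

44.25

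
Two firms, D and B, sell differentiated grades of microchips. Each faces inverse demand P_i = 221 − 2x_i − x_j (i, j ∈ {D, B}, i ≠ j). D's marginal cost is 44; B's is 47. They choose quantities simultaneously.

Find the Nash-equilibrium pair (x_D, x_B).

Firm D's profit: π = x_D(221 − 2x_D − x_B) − 44x_D.
∂π/∂x_D = 177 − 4x_D − x_B = 0 ⇒ x_D = 44.25 − 0.25x_B.
Similarly x_B = 43.5 − 0.25x_D.
Substituting the second reaction function into the first: x_D = 44.25 − 0.25(43.5 − 0.25x_D), which gives 0.9375x_D = 33.375 ⇒ x_D = 35.6.
Then x_B = 43.5 − 0.25·35.6 = 34.6.

35.6, 34.6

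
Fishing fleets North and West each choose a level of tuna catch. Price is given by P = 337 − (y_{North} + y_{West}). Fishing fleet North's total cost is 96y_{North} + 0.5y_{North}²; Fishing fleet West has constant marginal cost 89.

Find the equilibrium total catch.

Fishing fleet North's profit: π = y_{North}(337 − (y_{North} + y_{West})) − 96y_{North} − 0.5y_{North}².
∂π/∂y_{North} = 241 − 3y_{North} − y_{West} = 0, so y_{North} = 241/3 − (1/3)y_{West}.
For West: ∂π/∂y_{West} = 248 − 2y_{West} − y_{North} = 0 ⇒ y_{West} = 124 − 0.5y_{North}.
Substituting the second reaction function into the first: y_{North} = 241/3 − (1/3)(124 − 0.5y_{North}), which gives (5/6)y_{North} = 39 ⇒ y_{North} = 46.8.
Then y_{West} = 124 − 0.5·46.8 = 100.6.
Total catch: 46.8 + 100.6 = 147.4.

147.4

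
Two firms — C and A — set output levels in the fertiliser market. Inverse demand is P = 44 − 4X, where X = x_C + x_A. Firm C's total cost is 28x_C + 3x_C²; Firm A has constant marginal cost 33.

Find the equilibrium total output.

1.8125

Firm C's profit: π = x_C(44 − 4(x_C + x_A)) − 28x_C − 3x_C².
∂π/∂x_C = 16 − 14x_C − 4x_A = 0, so x_C = 8/7 − (2/7)x_A.
For A: ∂π/∂x_A = 11 − 8x_A − 4x_C = 0 ⇒ x_A = 1.375 − 0.5x_C.
Plugging x_A into C's best response: x_C = 8/7 − (2/7)(1.375 − 0.5x_C) ⇒ (6/7)x_C = 0.75, so x_C = 0.875.
Then x_A = 1.375 − 0.5·0.875 = 0.9375.
Total output: 0.875 + 0.9375 = 1.8125.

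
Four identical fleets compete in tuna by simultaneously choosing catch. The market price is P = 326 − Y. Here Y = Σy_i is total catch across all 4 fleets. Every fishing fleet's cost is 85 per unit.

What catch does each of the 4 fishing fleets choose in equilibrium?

48.2

A representative fishing fleet's profit is π_i = y_i(326 − Y) − 85y_i, with Y = y_i + Σ_{j≠i} y_j.
First-order condition: 241 − 2y_i − Σ_{j≠i} y_j = 0.
Imposing symmetry (y_j = y for all j) turns Σ_{j≠i} y_j into 3y, so 241 = 5y and y = 48.2.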